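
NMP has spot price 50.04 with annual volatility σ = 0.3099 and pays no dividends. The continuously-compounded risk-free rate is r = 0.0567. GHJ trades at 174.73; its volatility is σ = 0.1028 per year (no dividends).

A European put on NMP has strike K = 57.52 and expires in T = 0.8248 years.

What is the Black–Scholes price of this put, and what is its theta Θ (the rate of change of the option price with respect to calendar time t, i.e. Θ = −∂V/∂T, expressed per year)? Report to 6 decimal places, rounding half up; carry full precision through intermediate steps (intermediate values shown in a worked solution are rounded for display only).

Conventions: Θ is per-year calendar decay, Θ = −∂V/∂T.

σ√T = 0.3099·√0.8248 = 0.281447
d₁ = (ln(S/K) + (r+σ²/2)T) / (σ√T) = (ln(50.04/57.52) + (0.0567+0.3099²/2)·0.8248) / 0.281447 = (-0.139310 + 0.086372) / 0.281447 = -0.188092
d₂ = d₁ − σ√T = -0.188092 − 0.281447 = -0.469538
e^{−rT} = 0.954311
N(−d₁) = 0.574598,  N(−d₂) = 0.680658
Put price V = K·e^{−rT}·N(−d₂) − S·N(−d₁) = 37.362615 − 28.752867 = 8.609748
φ(d₁) = (1/√(2π))·e^{−d₁²/2} = 0.391947
Θ = −S·φ(d₁)·σ/(2√T) + r·K·e^{−rT}·N(−d₂) = −3.346280 + 2.118460 = -1.227820

price = 8.609748
Θ = -1.227820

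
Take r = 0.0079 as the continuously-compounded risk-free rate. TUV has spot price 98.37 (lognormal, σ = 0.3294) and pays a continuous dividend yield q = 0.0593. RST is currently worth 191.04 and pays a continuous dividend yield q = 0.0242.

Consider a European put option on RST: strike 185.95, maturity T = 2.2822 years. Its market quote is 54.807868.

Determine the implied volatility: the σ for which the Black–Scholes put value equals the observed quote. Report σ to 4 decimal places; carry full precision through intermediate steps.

At σ = 0.5039 the Black–Scholes value reproduces the quote:
σ√T = 0.5039·√2.2822 = 0.761239
d₁ = (ln(S/K) + (r−q+σ²/2)T) / (σ√T) = (ln(191.04/185.95) + (0.0079−0.0242+0.5039²/2)·2.2822) / 0.761239 = (0.027005 + 0.252543) / 0.761239 = 0.367227
d₂ = d₁ − σ√T = 0.367227 − 0.761239 = -0.394012
e^{−rT} = 0.982132
e^{−qT} = 0.946268
N(−d₁) = 0.356725,  N(−d₂) = 0.653214
V = K·e^{−rT}·N(−d₂) − S·e^{−qT}·N(−d₁) = 119.294816 − 64.486948 = 54.807868 (the quoted price), and the Black–Scholes price is strictly increasing in σ, so σ is unique

sigma = 0.5039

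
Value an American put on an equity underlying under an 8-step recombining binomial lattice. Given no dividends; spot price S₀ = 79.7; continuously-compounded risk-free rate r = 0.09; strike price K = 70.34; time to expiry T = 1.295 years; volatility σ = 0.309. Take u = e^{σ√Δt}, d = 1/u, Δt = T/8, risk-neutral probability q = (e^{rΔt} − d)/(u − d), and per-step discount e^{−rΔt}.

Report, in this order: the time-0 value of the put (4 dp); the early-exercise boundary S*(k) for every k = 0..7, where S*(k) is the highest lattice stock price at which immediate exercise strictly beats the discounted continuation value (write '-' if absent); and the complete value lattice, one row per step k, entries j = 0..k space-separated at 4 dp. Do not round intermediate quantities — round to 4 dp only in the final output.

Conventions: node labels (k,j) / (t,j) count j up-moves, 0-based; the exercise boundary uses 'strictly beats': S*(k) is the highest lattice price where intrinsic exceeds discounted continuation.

params: Δt=0.16187 u=1.13238 d=0.88310 q=0.52783 e^(-rΔt)=0.98554
t_8 payoffs: 40.8606 32.5389 21.8683 8.1854 0.0000 0.0000 0.0000 0.0000 0.0000
t_7: node(7,0) S=33.3819 payoff=36.9581 vs cont=35.9407 → 36.9581 [stop]  node(7,1) S=42.8052 payoff=27.5348 vs cont=26.5175 → 27.5348 [stop]  node(7,2) S=54.8885 payoff=15.4515 vs cont=14.4342 → 15.4515 [stop]  node(7,3) S=70.3827 payoff=0.0000 vs cont=3.8090 → 3.8090 [wait]  node(7,4) S=90.2507 payoff=0.0000 vs cont=0.0000 → 0.0000 [wait]  node(7,5) S=115.7272 payoff=0.0000 vs cont=0.0000 → 0.0000 [wait]  node(7,6) S=148.3954 payoff=0.0000 vs cont=0.0000 → 0.0000 [wait]  node(7,7) S=190.2853 payoff=0.0000 vs cont=0.0000 → 0.0000 [wait]  ⇒ S*(7)=54.8885
t_6: node(6,0) S=37.8011 payoff=32.5389 vs cont=31.5216 → 32.5389 [stop]  node(6,1) S=48.4717 payoff=21.8683 vs cont=20.8509 → 21.8683 [stop]  node(6,2) S=62.1546 payoff=8.1854 vs cont=9.1717 → 9.1717 [wait]  node(6,3) S=79.7000 payoff=0.0000 vs cont=1.7725 → 1.7725 [wait]  node(6,4) S=102.1982 payoff=0.0000 vs cont=0.0000 → 0.0000 [wait]  node(6,5) S=131.0473 payoff=0.0000 vs cont=0.0000 → 0.0000 [wait]  node(6,6) S=168.0400 payoff=0.0000 vs cont=0.0000 → 0.0000 [wait]  ⇒ S*(6)=48.4717
t_5: node(5,0) S=42.8052 payoff=27.5348 vs cont=26.5175 → 27.5348 [stop]  node(5,1) S=54.8885 payoff=15.4515 vs cont=14.9473 → 15.4515 [stop]  node(5,2) S=70.3827 payoff=0.0000 vs cont=5.1900 → 5.1900 [wait]  node(5,3) S=90.2507 payoff=0.0000 vs cont=0.8248 → 0.8248 [wait]  node(5,4) S=115.7272 payoff=0.0000 vs cont=0.0000 → 0.0000 [wait]  node(5,5) S=148.3954 payoff=0.0000 vs cont=0.0000 → 0.0000 [wait]  ⇒ S*(5)=54.8885
t_4: node(4,0) S=48.4717 payoff=21.8683 vs cont=20.8509 → 21.8683 [stop]  node(4,1) S=62.1546 payoff=8.1854 vs cont=9.8901 → 9.8901 [wait]  node(4,2) S=79.7000 payoff=0.0000 vs cont=2.8442 → 2.8442 [wait]  node(4,3) S=102.1982 payoff=0.0000 vs cont=0.3838 → 0.3838 [wait]  node(4,4) S=131.0473 payoff=0.0000 vs cont=0.0000 → 0.0000 [wait]  ⇒ S*(4)=48.4717
t_3: node(3,0) S=54.8885 payoff=15.4515 vs cont=15.3210 → 15.4515 [stop]  node(3,1) S=70.3827 payoff=0.0000 vs cont=6.0818 → 6.0818 [wait]  node(3,2) S=90.2507 payoff=0.0000 vs cont=1.5232 → 1.5232 [wait]  node(3,3) S=115.7272 payoff=0.0000 vs cont=0.1786 → 0.1786 [wait]  ⇒ S*(3)=54.8885
t_2: node(2,0) S=62.1546 payoff=8.1854 vs cont=10.3540 → 10.3540 [wait]  node(2,1) S=79.7000 payoff=0.0000 vs cont=3.6225 → 3.6225 [wait]  node(2,2) S=102.1982 payoff=0.0000 vs cont=0.8017 → 0.8017 [wait]  ⇒ S*(2)=-
t_1: node(1,0) S=70.3827 payoff=0.0000 vs cont=6.7025 → 6.7025 [wait]  node(1,1) S=90.2507 payoff=0.0000 vs cont=2.1027 → 2.1027 [wait]  ⇒ S*(1)=-
t_0: node(0,0) S=79.7000 payoff=0.0000 vs cont=4.2128 → 4.2128 [wait]  ⇒ S*(0)=-

price = 4.2128
boundary = - - - 54.8885 48.4717 54.8885 48.4717 54.8885
tree:
4.2128
6.7025 2.1027
10.3540 3.6225 0.8017
15.4515 6.0818 1.5232 0.1786
21.8683 9.8901 2.8442 0.3838 0.0000
27.5348 15.4515 5.1900 0.8248 0.0000 0.0000
32.5389 21.8683 9.1717 1.7725 0.0000 0.0000 0.0000
36.9581 27.5348 15.4515 3.8090 0.0000 0.0000 0.0000 0.0000
40.8606 32.5389 21.8683 8.1854 0.0000 0.0000 0.0000 0.0000 0.0000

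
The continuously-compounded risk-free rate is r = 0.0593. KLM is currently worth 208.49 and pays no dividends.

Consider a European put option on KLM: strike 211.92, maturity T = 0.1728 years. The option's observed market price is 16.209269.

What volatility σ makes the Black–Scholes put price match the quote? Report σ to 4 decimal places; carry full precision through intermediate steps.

At σ = 0.4495 the Black–Scholes value reproduces the quote:
σ√T = 0.4495·√0.1728 = 0.186854
d₁ = (ln(S/K) + (r+σ²/2)T) / (σ√T) = (ln(208.49/211.92) + (0.0593+0.4495²/2)·0.1728) / 0.186854 = (-0.016318 + 0.027704) / 0.186854 = 0.060938
d₂ = d₁ − σ√T = 0.060938 − 0.186854 = -0.125916
e^{−rT} = 0.989805
N(−d₁) = 0.475704,  N(−d₂) = 0.550101
V = K·e^{−rT}·N(−d₂) − S·N(−d₁) = 115.388889 − 99.179620 = 16.209269 (the quoted price), and the Black–Scholes price is strictly increasing in σ, so σ is unique

sigma = 0.4495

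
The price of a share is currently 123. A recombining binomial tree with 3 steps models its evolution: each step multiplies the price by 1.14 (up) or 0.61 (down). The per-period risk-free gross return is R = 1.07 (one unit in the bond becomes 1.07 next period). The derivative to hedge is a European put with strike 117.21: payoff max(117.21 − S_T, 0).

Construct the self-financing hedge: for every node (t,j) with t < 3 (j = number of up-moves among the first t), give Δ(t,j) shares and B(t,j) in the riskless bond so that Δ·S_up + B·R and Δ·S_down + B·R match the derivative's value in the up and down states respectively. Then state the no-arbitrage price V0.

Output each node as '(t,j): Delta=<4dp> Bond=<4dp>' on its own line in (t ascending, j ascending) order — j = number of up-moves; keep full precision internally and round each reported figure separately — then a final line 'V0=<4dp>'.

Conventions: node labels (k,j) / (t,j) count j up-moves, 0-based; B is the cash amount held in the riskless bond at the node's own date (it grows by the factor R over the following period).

(0,0): Delta=-0.3438 Bond=49.6618
(1,0): Delta=-1.0000 Bond=102.3758
(1,1): Delta=-0.2903 Bond=45.6455
(2,0): Delta=-1.0000 Bond=109.5421
(2,1): Delta=-1.0000 Bond=109.5421
(2,2): Delta=-0.2325 Bond=39.6035
V0=7.3792

Arbitrage-free pricing uses the up-move probability p* = (R−d)/(u−d) = 0.8679, discounting each step at R = 1.07.
Terminal payoffs: V(3,0)=89.2913, V(3,1)=65.0341, V(3,2)=19.7010, V(3,3)=0.0000
(2,0): S=45.7683. Δ = (V_up−V_dn)/(S_up−S_dn) = (65.0341−89.2913)/(52.1759−27.9187) = -1.0000. V = [p*·65.0341 + (1−p*)·89.2913]/1.07 = 63.7738. B = V − Δ·S = 109.5421.
(2,1): S=85.5342. Δ = (V_up−V_dn)/(S_up−S_dn) = (19.7010−65.0341)/(97.5090−52.1759) = -1.0000. V = [p*·19.7010 + (1−p*)·65.0341]/1.07 = 24.0079. B = V − Δ·S = 109.5421.
(2,2): S=159.8508. Δ = (V_up−V_dn)/(S_up−S_dn) = (0.0000−19.7010)/(182.2299−97.5090) = -0.2325. V = [p*·0.0000 + (1−p*)·19.7010]/1.07 = 2.4318. B = V − Δ·S = 39.6035.
(1,0): S=75.0300. Δ = (V_up−V_dn)/(S_up−S_dn) = (24.0079−63.7738)/(85.5342−45.7683) = -1.0000. V = [p*·24.0079 + (1−p*)·63.7738]/1.07 = 27.3458. B = V − Δ·S = 102.3758.
(1,1): S=140.2200. Δ = (V_up−V_dn)/(S_up−S_dn) = (2.4318−24.0079)/(159.8508−85.5342) = -0.2903. V = [p*·2.4318 + (1−p*)·24.0079]/1.07 = 4.9359. B = V − Δ·S = 45.6455.
(0,0): S=123.0000. Δ = (V_up−V_dn)/(S_up−S_dn) = (4.9359−27.3458)/(140.2200−75.0300) = -0.3438. V = [p*·4.9359 + (1−p*)·27.3458]/1.07 = 7.3792. B = V − Δ·S = 49.6618.
As a check, the time-0 holding Δ(0,0)·S0 + B(0,0) comes to 7.3792 — exactly V0.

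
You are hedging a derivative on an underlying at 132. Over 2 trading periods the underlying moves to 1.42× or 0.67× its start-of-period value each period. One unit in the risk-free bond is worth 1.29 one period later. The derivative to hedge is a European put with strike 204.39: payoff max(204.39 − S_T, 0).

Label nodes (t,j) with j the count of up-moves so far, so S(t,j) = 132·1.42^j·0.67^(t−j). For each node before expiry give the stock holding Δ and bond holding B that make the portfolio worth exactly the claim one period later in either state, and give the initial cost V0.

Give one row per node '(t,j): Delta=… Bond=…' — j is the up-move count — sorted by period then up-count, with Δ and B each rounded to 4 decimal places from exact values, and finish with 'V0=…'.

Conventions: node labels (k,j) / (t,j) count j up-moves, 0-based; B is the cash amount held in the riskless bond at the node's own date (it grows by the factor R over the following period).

(0,0): Delta=-0.6001 Bond=95.4089
(1,0): Delta=-1.0000 Bond=158.4419
(1,1): Delta=-0.5606 Bond=115.6624
V0=16.1915

Since d<R<u, set p* = (R−d)/(u−d) = 0.8267; price each node as the discounted p*-expectation of its children.
Terminal payoffs: V(2,0)=145.1352, V(2,1)=78.8052, V(2,2)=0.0000
Node (1,0) S=88.4400: V=(p*·78.8052+(1−p*)·145.1352)/1.29=70.0019; Δ=(78.8052−145.1352)/(125.5848−59.2548)=-1.0000; B=V−Δ·S=158.4419
Node (1,1) S=187.4400: V=(p*·0.0000+(1−p*)·78.8052)/1.29=10.5888; Δ=(0.0000−78.8052)/(266.1648−125.5848)=-0.5606; B=V−Δ·S=115.6624
Node (0,0) S=132.0000: V=(p*·10.5888+(1−p*)·70.0019)/1.29=16.1915; Δ=(10.5888−70.0019)/(187.4400−88.4400)=-0.6001; B=V−Δ·S=95.4089
As a check, the time-0 holding Δ(0,0)·S0 + B(0,0) comes to 16.1915 — exactly V0.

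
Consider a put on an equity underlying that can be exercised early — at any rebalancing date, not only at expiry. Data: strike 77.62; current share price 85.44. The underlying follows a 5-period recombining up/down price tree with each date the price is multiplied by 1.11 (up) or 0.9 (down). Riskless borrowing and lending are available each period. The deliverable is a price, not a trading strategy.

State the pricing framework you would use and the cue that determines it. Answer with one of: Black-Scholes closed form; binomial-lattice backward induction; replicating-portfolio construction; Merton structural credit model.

Key observation: the exercise right at every one of the 5 steps is what matters: each node needs max(77.62 − S, continuation), which only the stepwise tree valuation starting from spot 85.44 delivers.

framework: binomial-lattice backward induction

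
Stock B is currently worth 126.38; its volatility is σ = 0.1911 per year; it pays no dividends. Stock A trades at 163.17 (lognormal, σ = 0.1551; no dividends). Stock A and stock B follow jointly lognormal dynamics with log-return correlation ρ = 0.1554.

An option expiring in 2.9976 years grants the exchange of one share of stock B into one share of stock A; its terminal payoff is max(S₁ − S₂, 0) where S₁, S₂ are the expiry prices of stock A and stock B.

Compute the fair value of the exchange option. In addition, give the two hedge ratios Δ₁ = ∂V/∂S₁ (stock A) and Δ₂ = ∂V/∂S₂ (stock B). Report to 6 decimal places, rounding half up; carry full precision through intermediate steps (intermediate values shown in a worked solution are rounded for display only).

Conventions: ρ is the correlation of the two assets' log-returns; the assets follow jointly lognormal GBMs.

exchange price = 45.435895
Δ1 = 0.801596
Δ2 = -0.675428

σ_eff = √(σ₁² + σ₂² − 2ρσ₁σ₂) = √(0.1551² + 0.1911² − 2·0.1554·0.1551·0.1911) = 0.226635
d₁ = (ln(S₁/S₂) + (q₂ − q₁ + σ_eff²/2)T) / (σ_eff√T) = (ln(163.17/126.38) + (0.0 − 0.0 + 0.025682)·2.9976) / 0.392386 = 0.847336
d₂ = d₁ − σ_eff√T = 0.847336 − 0.392386 = 0.454951
N(d₁) = 0.801596,  N(d₂) = 0.675428
V = S₁·e^{−q₁T}·N(d₁) − S₂·e^{−q₂T}·N(d₂) = 130.796450 − 85.360555 = 45.435895
Key observation: r never enters — measured in units of stock B, the claim is a call on S₁/S₂ struck at 1, so only the dividend yields and σ_eff matter.
Δ₁ = e^{−q₁T}·N(d₁) = 0.801596;  Δ₂ = −e^{−q₂T}·N(d₂) = -0.675428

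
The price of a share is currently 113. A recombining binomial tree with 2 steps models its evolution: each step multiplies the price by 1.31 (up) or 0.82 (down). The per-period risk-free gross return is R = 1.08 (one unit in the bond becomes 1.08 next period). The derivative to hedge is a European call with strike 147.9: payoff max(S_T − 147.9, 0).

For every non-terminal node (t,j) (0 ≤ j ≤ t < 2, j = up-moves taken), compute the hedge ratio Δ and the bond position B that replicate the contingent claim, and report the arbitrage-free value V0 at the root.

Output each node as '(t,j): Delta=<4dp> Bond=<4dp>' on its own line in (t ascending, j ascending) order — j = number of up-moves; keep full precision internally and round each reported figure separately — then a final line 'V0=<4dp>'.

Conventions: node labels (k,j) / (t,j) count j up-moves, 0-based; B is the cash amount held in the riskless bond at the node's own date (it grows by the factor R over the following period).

(0,0): Delta=0.4083 Bond=-35.0338
(1,0): Delta=0.0000 Bond=0.0000
(1,1): Delta=0.6344 Bond=-71.3073
V0=11.1083

The replicating-portfolio and risk-neutral prices coincide; use p* = (1.08−0.82)/(1.31−0.82) = 0.5306 for the latter.
Terminal payoffs: V(2,0)=0.0000, V(2,1)=0.0000, V(2,2)=46.0193
  t=1,j=0: stock 92.6600 → up 121.3846 (V=0.0000), down 75.9812 (V=0.0000). Price 0.0000; hedge Δ=0.0000, bond B=0.0000.
  t=1,j=1: stock 148.0300 → up 193.9193 (V=46.0193), down 121.3846 (V=0.0000). Price 22.6096; hedge Δ=0.6344, bond B=-71.3073.
  t=0,j=0: stock 113.0000 → up 148.0300 (V=22.6096), down 92.6600 (V=0.0000). Price 11.1083; hedge Δ=0.4083, bond B=-35.0338.
Sanity check at the root: Δ(0,0)·S0 + B(0,0) reproduces V0 = 11.1083.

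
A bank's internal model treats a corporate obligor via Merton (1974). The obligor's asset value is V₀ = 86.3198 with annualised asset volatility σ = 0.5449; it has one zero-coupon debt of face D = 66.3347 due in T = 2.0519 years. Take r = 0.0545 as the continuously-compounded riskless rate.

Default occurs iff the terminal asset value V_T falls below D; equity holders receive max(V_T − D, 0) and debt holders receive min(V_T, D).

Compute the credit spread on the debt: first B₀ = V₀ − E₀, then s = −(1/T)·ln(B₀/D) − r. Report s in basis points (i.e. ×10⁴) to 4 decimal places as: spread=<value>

With assets at 86.3198 and a single debt payment of 66.3347 at 2.0519 years:
d₁ = [ln(V₀/D) + (r + σ²/2)T] / (σ√T)
   = [ln(86.3198/66.3347) + (0.0545 + 0.5·0.5449²)·2.0519] / (0.5449·√2.0519)
   = [0.263346 + 0.416450] / 0.780540 = 0.870930
d₂ = d₁ − σ√T = 0.870930 − 0.780540 = 0.090391
N(d₁) = 0.808104,  N(d₂) = 0.536012,  e^(−rT) = 0.894198
E₀ = V₀·N(d₁) − D·e^(−rT)·N(d₂)
   = 86.3198·0.808104 − 66.3347·0.894198·0.536012 = 37.961124
B₀ = V₀ − E₀ = 86.3198 − 37.961124 = 48.358676
spread = −(1/T)·ln(B₀/D) − r = −(1/2.0519)·ln(48.358676/66.3347) − 0.0545 = 0.09953650
in basis points: 0.09953650 × 10⁴ = 995.3650 bp

spread=995.3650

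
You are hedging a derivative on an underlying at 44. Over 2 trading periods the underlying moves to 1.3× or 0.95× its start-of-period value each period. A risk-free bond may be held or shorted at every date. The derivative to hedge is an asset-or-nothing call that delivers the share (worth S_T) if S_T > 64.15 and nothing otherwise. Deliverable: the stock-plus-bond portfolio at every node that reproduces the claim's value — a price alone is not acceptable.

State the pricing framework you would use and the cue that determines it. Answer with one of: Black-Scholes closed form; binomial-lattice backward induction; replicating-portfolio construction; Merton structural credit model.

framework: replicating-portfolio construction

Key observation: the deliverable is the dynamic trading strategy on the 2-step tree (spot 44, moves 1.3 and 0.95), so the valuation must go through the node-by-node replicating-portfolio solve.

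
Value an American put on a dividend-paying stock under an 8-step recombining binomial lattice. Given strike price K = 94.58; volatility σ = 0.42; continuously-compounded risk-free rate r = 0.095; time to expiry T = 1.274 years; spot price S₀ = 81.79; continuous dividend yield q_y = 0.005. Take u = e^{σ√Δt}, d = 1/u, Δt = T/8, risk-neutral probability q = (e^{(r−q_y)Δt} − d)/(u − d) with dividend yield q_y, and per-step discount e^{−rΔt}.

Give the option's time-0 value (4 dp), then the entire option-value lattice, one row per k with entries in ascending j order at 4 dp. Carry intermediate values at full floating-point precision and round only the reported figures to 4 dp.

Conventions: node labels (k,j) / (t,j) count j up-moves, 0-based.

Δt=0.15925  u=1.18247  d=0.84569  q=0.50106  discount=0.98499
step 8 (expiry): payoffs max(K−S,0) = 73.1818 64.6602 52.7451 36.0849 12.7900 0.0000 0.0000 0.0000 0.0000
k=7: (k=7,j=0): S=25.3028, K−S=69.2772, hold=67.8772 ⇒ V=69.2772 exercise | (k=7,j=1): S=35.3793, K−S=59.2007, hold=57.8088 ⇒ V=59.2007 exercise | (k=7,j=2): S=49.4686, K−S=45.1114, hold=43.7307 ⇒ V=45.1114 exercise | (k=7,j=3): S=69.1688, K−S=25.4112, hold=24.0462 ⇒ V=25.4112 exercise | (k=7,j=4): S=96.7143, K−S=0.0000, hold=6.2856 ⇒ V=6.2856 continue | (k=7,j=5): S=135.2294, K−S=0.0000, hold=0.0000 ⇒ V=0.0000 continue | (k=7,j=6): S=189.0826, K−S=0.0000, hold=0.0000 ⇒ V=0.0000 continue | (k=7,j=7): S=264.3821, K−S=0.0000, hold=0.0000 ⇒ V=0.0000 continue
k=6: (k=6,j=0): S=29.9198, K−S=64.6602, hold=63.2639 ⇒ V=64.6602 exercise | (k=6,j=1): S=41.8349, K−S=52.7451, hold=51.3583 ⇒ V=52.7451 exercise | (k=6,j=2): S=58.4951, K−S=36.0849, hold=34.7113 ⇒ V=36.0849 exercise | (k=6,j=3): S=81.7900, K−S=12.7900, hold=15.5905 ⇒ V=15.5905 continue | (k=6,j=4): S=114.3617, K−S=0.0000, hold=3.0891 ⇒ V=3.0891 continue | (k=6,j=5): S=159.9047, K−S=0.0000, hold=0.0000 ⇒ V=0.0000 continue | (k=6,j=6): S=223.5846, K−S=0.0000, hold=0.0000 ⇒ V=0.0000 continue
k=5: (k=5,j=0): S=35.3793, K−S=59.2007, hold=57.8088 ⇒ V=59.2007 exercise | (k=5,j=1): S=49.4686, K−S=45.1114, hold=43.7307 ⇒ V=45.1114 exercise | (k=5,j=2): S=69.1688, K−S=25.4112, hold=25.4283 ⇒ V=25.4283 continue | (k=5,j=3): S=96.7143, K−S=0.0000, hold=9.1865 ⇒ V=9.1865 continue | (k=5,j=4): S=135.2294, K−S=0.0000, hold=1.5181 ⇒ V=1.5181 continue | (k=5,j=5): S=189.0826, K−S=0.0000, hold=0.0000 ⇒ V=0.0000 continue
k=4: (k=4,j=0): S=41.8349, K−S=52.7451, hold=51.3583 ⇒ V=52.7451 exercise | (k=4,j=1): S=58.4951, K−S=36.0849, hold=34.7198 ⇒ V=36.0849 exercise | (k=4,j=2): S=81.7900, K−S=12.7900, hold=17.0306 ⇒ V=17.0306 continue | (k=4,j=3): S=114.3617, K−S=0.0000, hold=5.2639 ⇒ V=5.2639 continue | (k=4,j=4): S=159.9047, K−S=0.0000, hold=0.7461 ⇒ V=0.7461 continue
k=3: (k=3,j=0): S=49.4686, K−S=45.1114, hold=43.7307 ⇒ V=45.1114 exercise | (k=3,j=1): S=69.1688, K−S=25.4112, hold=26.1391 ⇒ V=26.1391 continue | (k=3,j=2): S=96.7143, K−S=0.0000, hold=10.9676 ⇒ V=10.9676 continue | (k=3,j=3): S=135.2294, K−S=0.0000, hold=2.9552 ⇒ V=2.9552 continue
k=2: (k=2,j=0): S=58.4951, K−S=36.0849, hold=35.0705 ⇒ V=36.0849 exercise | (k=2,j=1): S=81.7900, K−S=12.7900, hold=18.2589 ⇒ V=18.2589 continue | (k=2,j=2): S=114.3617, K−S=0.0000, hold=6.8485 ⇒ V=6.8485 continue
k=1: (k=1,j=0): S=69.1688, K−S=25.4112, hold=26.7453 ⇒ V=26.7453 continue | (k=1,j=1): S=96.7143, K−S=0.0000, hold=12.3533 ⇒ V=12.3533 continue
k=0: (k=0,j=0): S=81.7900, K−S=12.7900, hold=19.2408 ⇒ V=19.2408 continue

price = 19.2408
tree:
19.2408
26.7453 12.3533
36.0849 18.2589 6.8485
45.1114 26.1391 10.9676 2.9552
52.7451 36.0849 17.0306 5.2639 0.7461
59.2007 45.1114 25.4283 9.1865 1.5181 0.0000
64.6602 52.7451 36.0849 15.5905 3.0891 0.0000 0.0000
69.2772 59.2007 45.1114 25.4112 6.2856 0.0000 0.0000 0.0000
73.1818 64.6602 52.7451 36.0849 12.7900 0.0000 0.0000 0.0000 0.0000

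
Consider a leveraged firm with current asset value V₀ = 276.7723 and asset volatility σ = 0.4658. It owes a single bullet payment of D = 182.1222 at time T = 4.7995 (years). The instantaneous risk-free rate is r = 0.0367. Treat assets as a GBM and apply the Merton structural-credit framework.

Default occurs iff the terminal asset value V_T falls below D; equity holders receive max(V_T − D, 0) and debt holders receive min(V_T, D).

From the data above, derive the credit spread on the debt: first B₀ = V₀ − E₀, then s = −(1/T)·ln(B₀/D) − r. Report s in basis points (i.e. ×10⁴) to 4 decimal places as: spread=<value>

spread=524.1832

Apply the equity-as-call identities (strike 182.1222, horizon 4.7995 years):
d₁ = [ln(V₀/D) + (r + σ²/2)T] / (σ√T)
   = [ln(276.7723/182.1222) + (0.0367 + 0.5·0.4658²)·4.7995] / (0.4658·√4.7995)
   = [0.418517 + 0.696815] / 1.020464 = 1.092966
d₂ = d₁ − σ√T = 1.092966 − 1.020464 = 0.072502
N(d₁) = 0.862796,  N(d₂) = 0.528899,  e^(−rT) = 0.838499
E₀ = V₀·N(d₁) − D·e^(−rT)·N(d₂)
   = 276.7723·0.862796 − 182.1222·0.838499·0.528899 = 158.030129
B₀ = V₀ − E₀ = 276.7723 − 158.030129 = 118.742171
spread = −(1/T)·ln(B₀/D) − r = −(1/4.7995)·ln(118.742171/182.1222) − 0.0367 = 0.05241832
in basis points: 0.05241832 × 10⁴ = 524.1832 bp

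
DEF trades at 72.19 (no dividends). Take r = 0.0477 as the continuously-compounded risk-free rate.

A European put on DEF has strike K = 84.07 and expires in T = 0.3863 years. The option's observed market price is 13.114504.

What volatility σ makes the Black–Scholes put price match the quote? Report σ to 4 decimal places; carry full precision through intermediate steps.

At σ = 0.3511 the Black–Scholes value reproduces the quote:
σ√T = 0.3511·√0.3863 = 0.218219
d₁ = (ln(S/K) + (r+σ²/2)T) / (σ√T) = (ln(72.19/84.07) + (0.0477+0.3511²/2)·0.3863) / 0.218219 = (-0.152348 + 0.042236) / 0.218219 = -0.504593
d₂ = d₁ − σ√T = -0.504593 − 0.218219 = -0.722812
e^{−rT} = 0.981742
N(−d₁) = 0.693078,  N(−d₂) = 0.765102
V = K·e^{−rT}·N(−d₂) − S·N(−d₁) = 63.147776 − 50.033271 = 13.114504 (the quoted price), and the Black–Scholes price is strictly increasing in σ, so σ is unique

sigma = 0.3511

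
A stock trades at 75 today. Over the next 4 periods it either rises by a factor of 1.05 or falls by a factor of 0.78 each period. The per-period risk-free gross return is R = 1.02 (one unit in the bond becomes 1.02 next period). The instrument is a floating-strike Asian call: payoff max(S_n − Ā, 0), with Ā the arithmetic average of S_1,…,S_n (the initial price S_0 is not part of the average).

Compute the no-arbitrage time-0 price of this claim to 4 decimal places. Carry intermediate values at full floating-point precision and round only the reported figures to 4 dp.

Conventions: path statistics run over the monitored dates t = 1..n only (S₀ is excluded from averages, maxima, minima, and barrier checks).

price = 3.9756

With p* = (R−d)/(u−d) = 0.8889, sum probability × payoff across the paths and divide by R^4.
Enumerate all 2^4 = 16 price paths (U = up ×1.05, D = down ×0.78); each path with k up-moves has probability p*^k·(1−p*)^(4−k).
DDDD: Ā=41.8707, payoff=0.0000, prob=0.000152
UDDD: Ā=56.3644, payoff=0.0000, prob=0.001219
DUDD: Ā=51.3019, payoff=0.0000, prob=0.001219
UUDD: Ā=69.0602, payoff=0.0000, prob=0.009755
DDUD: Ā=47.3531, payoff=0.0000, prob=0.001219
UDUD: Ā=63.7446, payoff=0.0000, prob=0.009755
DUUD: Ā=58.6821, payoff=0.0000, prob=0.009755
UUUD: Ā=78.9951, payoff=0.0000, prob=0.078037
DDDU: Ā=44.2731, payoff=0.0000, prob=0.001219
UDDU: Ā=59.5984, payoff=0.0000, prob=0.009755
DUDU: Ā=54.5359, payoff=0.0000, prob=0.009755
UUDU: Ā=73.4137, payoff=0.0000, prob=0.078037
DDUU: Ā=50.5871, payoff=0.0000, prob=0.009755
UDUU: Ā=68.0981, payoff=0.0000, prob=0.078037
DUUU: Ā=63.0356, payoff=4.6855, prob=0.078037
UUUU: Ā=84.8556, payoff=6.3074, prob=0.624295
Price = Σ prob·payoff / R^4 = 4.303309 / 1.082432 = 3.9756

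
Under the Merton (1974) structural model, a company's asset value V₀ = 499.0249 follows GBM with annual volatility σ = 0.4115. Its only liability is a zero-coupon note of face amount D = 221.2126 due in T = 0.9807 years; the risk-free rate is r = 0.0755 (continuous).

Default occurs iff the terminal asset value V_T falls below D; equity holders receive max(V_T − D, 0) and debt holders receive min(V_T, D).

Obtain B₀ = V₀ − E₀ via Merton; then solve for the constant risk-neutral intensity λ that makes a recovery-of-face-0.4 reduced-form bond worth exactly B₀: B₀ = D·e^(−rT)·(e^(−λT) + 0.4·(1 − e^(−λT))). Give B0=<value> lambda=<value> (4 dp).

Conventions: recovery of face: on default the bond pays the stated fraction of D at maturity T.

B0=204.7577 lambda=0.0055

Equity is a call on the firm's assets struck at D = 221.2126:
d₁ = [ln(V₀/D) + (r + σ²/2)T] / (σ√T)
   = [ln(499.0249/221.2126) + (0.0755 + 0.5·0.4115²)·0.9807] / (0.4115·√0.9807)
   = [0.813532 + 0.157075] / 0.407510 = 2.381800
d₂ = d₁ − σ√T = 2.381800 − 0.407510 = 1.974291
N(d₁) = 0.991386,  N(d₂) = 0.975826,  e^(−rT) = 0.928632
E₀ = V₀·N(d₁) − D·e^(−rT)·N(d₂)
   = 499.0249·0.991386 − 221.2126·0.928632·0.975826 = 294.267181
B₀ = V₀ − E₀ = 499.0249 − 294.267181 = 204.757719
e^(−λT) = (B₀·e^(rT)/D − 0.4)/(1 − 0.4) = (204.7577·1.076853/221.2126 − 0.4)/0.6 = 0.99458540
λ = −ln(0.99458540)/0.9807 = 0.005536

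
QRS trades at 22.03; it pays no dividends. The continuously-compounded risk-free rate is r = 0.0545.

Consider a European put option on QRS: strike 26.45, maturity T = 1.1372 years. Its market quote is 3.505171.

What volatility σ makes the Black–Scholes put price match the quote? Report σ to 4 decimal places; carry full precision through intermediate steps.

At σ = 0.1744 the Black–Scholes value reproduces the quote:
σ√T = 0.1744·√1.1372 = 0.185979
d₁ = (ln(S/K) + (r+σ²/2)T) / (σ√T) = (ln(22.03/26.45) + (0.0545+0.1744²/2)·1.1372) / 0.185979 = (-0.182851 + 0.079272) / 0.185979 = -0.556940
d₂ = d₁ − σ√T = -0.556940 − 0.185979 = -0.742920
e^{−rT} = 0.939904
N(−d₁) = 0.711216,  N(−d₂) = 0.771235
V = K·e^{−rT}·N(−d₂) − S·N(−d₁) = 19.173256 − 15.668085 = 3.505171 (equal to the quote); since ∂V/∂σ > 0 for all σ, the implied volatility is unique

sigma = 0.1744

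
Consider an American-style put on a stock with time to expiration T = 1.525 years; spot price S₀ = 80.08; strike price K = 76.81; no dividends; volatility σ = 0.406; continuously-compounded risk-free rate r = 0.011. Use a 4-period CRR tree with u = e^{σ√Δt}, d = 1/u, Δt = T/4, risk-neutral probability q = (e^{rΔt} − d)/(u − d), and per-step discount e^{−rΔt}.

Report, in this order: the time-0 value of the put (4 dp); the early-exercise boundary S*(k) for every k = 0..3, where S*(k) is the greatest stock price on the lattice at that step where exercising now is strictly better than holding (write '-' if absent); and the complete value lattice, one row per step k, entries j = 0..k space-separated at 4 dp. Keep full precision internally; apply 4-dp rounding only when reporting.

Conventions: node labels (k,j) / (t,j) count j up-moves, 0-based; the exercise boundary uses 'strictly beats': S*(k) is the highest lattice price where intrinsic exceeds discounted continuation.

price = 12.8938
boundary = - - - 37.7493
tree:
12.8938
19.5433 4.7540
28.4863 8.6165 0.0000
39.0607 15.6171 0.0000 0.0000
47.4310 28.3057 0.0000 0.0000 0.0000

Δt=0.38125, u=1.28491, d=0.77827, q=0.44595, disc=e^(-rΔt)=0.99582
k=4 terminal: V=max(K-S,0) → 47.4310 28.3057 0.0000 0.0000 0.0000
k=3: j=0 S=37.7493 intr=39.0607 cont=38.7393 V=39.0607[EX]; j=1 S=62.3236 intr=14.4864 cont=15.6171 V=15.6171[hold]; j=2 S=102.8954 intr=0.0000 cont=0.0000 V=0.0000[hold]; j=3 S=169.8789 intr=0.0000 cont=0.0000 V=0.0000[hold]  S*(3)=37.7493
k=2: j=0 S=48.5043 intr=28.3057 cont=28.4863 V=28.4863[hold]; j=1 S=80.0800 intr=0.0000 cont=8.6165 V=8.6165[hold]; j=2 S=132.2110 intr=0.0000 cont=0.0000 V=0.0000[hold]  S*(2)=-
k=1: j=0 S=62.3236 intr=14.4864 cont=19.5433 V=19.5433[hold]; j=1 S=102.8954 intr=0.0000 cont=4.7540 V=4.7540[hold]  S*(1)=-
k=0: j=0 S=80.0800 intr=0.0000 cont=12.8938 V=12.8938[hold]  S*(0)=-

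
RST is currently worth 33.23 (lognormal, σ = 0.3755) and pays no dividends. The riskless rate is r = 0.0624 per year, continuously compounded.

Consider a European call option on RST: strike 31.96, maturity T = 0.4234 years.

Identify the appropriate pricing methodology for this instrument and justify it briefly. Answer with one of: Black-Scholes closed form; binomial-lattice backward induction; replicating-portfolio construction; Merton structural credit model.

framework: Black-Scholes closed form

Key observation: a European claim on RST (strike 31.96) — a lognormal (GBM) underlying with constant rate and volatility — has an exact closed-form value; no lattice or capital structure is involved.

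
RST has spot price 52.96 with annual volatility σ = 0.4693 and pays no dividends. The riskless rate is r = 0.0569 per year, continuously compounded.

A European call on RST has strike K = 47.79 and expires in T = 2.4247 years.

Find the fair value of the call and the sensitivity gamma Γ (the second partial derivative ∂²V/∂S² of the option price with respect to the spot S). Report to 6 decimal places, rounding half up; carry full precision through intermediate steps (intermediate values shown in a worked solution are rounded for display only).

price = 19.841079
Γ = 0.008098

σ√T = 0.4693·√2.4247 = 0.730768
d₁ = (ln(S/K) + (r+σ²/2)T) / (σ√T) = (ln(52.96/47.79) + (0.0569+0.4693²/2)·2.4247) / 0.730768 = (0.102720 + 0.404976) / 0.730768 = 0.694744
d₂ = d₁ − σ√T = 0.694744 − 0.730768 = -0.036024
e^{−rT} = 0.871129
N(d₁) = 0.756392,  N(d₂) = 0.485632
Call price V = S·N(d₁) − K·e^{−rT}·N(d₂) = 40.058531 − 20.217452 = 19.841079
φ(d₁) = (1/√(2π))·e^{−d₁²/2} = 0.313401
Γ = φ(d₁) / (S·σ·√T) = 0.008098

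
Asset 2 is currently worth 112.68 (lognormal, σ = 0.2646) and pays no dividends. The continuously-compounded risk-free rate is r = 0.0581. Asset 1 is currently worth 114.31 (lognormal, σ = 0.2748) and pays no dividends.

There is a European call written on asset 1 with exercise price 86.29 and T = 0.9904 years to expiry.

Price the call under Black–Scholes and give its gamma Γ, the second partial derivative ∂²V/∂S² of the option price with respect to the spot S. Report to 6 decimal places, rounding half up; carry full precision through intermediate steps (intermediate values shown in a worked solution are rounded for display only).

price = 34.203477
Γ = 0.004956

σ√T = 0.2748·√0.9904 = 0.273478
d₁ = (ln(S/K) + (r+σ²/2)T) / (σ√T) = (ln(114.31/86.29) + (0.0581+0.2748²/2)·0.9904) / 0.273478 = (0.281200 + 0.094937) / 0.273478 = 1.375386
d₂ = d₁ − σ√T = 1.375386 − 0.273478 = 1.101909
e^{−rT} = 0.944082
N(d₁) = 0.915494,  N(d₂) = 0.864749
Call price V = S·N(d₁) − K·e^{−rT}·N(d₂) = 104.650138 − 70.446661 = 34.203477
φ(d₁) = (1/√(2π))·e^{−d₁²/2} = 0.154930
Γ = φ(d₁) / (S·σ·√T) = 0.004956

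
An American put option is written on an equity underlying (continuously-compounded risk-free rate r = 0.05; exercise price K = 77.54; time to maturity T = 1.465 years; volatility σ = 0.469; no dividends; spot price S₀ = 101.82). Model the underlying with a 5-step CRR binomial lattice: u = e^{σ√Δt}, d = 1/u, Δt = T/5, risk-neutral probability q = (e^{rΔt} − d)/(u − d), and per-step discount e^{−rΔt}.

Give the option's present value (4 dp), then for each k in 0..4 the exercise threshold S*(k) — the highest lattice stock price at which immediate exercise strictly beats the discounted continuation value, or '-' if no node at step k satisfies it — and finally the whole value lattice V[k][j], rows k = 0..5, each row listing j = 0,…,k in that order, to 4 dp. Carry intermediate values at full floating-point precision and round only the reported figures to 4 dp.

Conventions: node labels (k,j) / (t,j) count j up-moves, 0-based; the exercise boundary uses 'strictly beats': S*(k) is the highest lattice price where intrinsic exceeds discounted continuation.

price = 7.6491
boundary = - - - 47.5416 61.2811
tree:
7.6491
12.4565 2.3743
19.7259 4.5087 0.0000
29.9984 8.5619 0.0000 0.0000
40.6575 16.2589 0.0000 0.0000 0.0000
48.9267 29.9984 0.0000 0.0000 0.0000 0.0000

params: Δt=0.29300 u=1.28900 d=0.77579 q=0.46563 e^(-rΔt)=0.98546
t_5 payoffs: 48.9267 29.9984 0.0000 0.0000 0.0000 0.0000
t_4: node(4,0) S=36.8825 payoff=40.6575 vs cont=39.5298 → 40.6575 [stop]  node(4,1) S=61.2811 payoff=16.2589 vs cont=15.7972 → 16.2589 [stop]  node(4,2) S=101.8200 payoff=0.0000 vs cont=0.0000 → 0.0000 [wait]  node(4,3) S=169.1762 payoff=0.0000 vs cont=0.0000 → 0.0000 [wait]  node(4,4) S=281.0902 payoff=0.0000 vs cont=0.0000 → 0.0000 [wait]  ⇒ S*(4)=61.2811
t_3: node(3,0) S=47.5416 payoff=29.9984 vs cont=28.8707 → 29.9984 [stop]  node(3,1) S=78.9914 payoff=0.0000 vs cont=8.5619 → 8.5619 [wait]  node(3,2) S=131.2460 payoff=0.0000 vs cont=0.0000 → 0.0000 [wait]  node(3,3) S=218.0683 payoff=0.0000 vs cont=0.0000 → 0.0000 [wait]  ⇒ S*(3)=47.5416
t_2: node(2,0) S=61.2811 payoff=16.2589 vs cont=19.7259 → 19.7259 [wait]  node(2,1) S=101.8200 payoff=0.0000 vs cont=4.5087 → 4.5087 [wait]  node(2,2) S=169.1762 payoff=0.0000 vs cont=0.0000 → 0.0000 [wait]  ⇒ S*(2)=-
t_1: node(1,0) S=78.9914 payoff=0.0000 vs cont=12.4565 → 12.4565 [wait]  node(1,1) S=131.2460 payoff=0.0000 vs cont=2.3743 → 2.3743 [wait]  ⇒ S*(1)=-
t_0: node(0,0) S=101.8200 payoff=0.0000 vs cont=7.6491 → 7.6491 [wait]  ⇒ S*(0)=-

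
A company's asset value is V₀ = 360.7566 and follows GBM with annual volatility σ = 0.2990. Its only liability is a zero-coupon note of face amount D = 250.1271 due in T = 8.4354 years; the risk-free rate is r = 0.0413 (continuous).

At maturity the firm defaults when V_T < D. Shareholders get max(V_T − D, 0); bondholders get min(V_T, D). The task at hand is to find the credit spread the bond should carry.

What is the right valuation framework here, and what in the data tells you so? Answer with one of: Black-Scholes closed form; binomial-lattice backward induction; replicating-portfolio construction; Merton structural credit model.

Key observation: a levered firm with one bullet debt due at 8.4354 years is the canonical structural-credit setup: equity is a call on the firm's assets struck at the face value.

framework: Merton structural credit model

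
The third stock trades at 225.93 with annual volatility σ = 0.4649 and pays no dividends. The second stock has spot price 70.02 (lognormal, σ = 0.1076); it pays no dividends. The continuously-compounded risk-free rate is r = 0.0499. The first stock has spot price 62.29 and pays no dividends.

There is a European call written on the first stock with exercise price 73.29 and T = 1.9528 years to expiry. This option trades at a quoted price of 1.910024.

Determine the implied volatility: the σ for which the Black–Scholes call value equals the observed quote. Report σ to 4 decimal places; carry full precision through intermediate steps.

At σ = 0.1012 the Black–Scholes value reproduces the quote:
σ√T = 0.1012·√1.9528 = 0.141420
d₁ = (ln(S/K) + (r+σ²/2)T) / (σ√T) = (ln(62.29/73.29) + (0.0499+0.1012²/2)·1.9528) / 0.141420 = (-0.162623 + 0.107444) / 0.141420 = -0.390178
d₂ = d₁ − σ√T = -0.390178 − 0.141420 = -0.531598
e^{−rT} = 0.907152
N(d₁) = 0.348202,  N(d₂) = 0.297502
V = S·N(d₁) − K·e^{−rT}·N(d₂) = 21.689528 − 19.779504 = 1.910024 (equal to the quote); since ∂V/∂σ > 0 for all σ, the implied volatility is unique

sigma = 0.1012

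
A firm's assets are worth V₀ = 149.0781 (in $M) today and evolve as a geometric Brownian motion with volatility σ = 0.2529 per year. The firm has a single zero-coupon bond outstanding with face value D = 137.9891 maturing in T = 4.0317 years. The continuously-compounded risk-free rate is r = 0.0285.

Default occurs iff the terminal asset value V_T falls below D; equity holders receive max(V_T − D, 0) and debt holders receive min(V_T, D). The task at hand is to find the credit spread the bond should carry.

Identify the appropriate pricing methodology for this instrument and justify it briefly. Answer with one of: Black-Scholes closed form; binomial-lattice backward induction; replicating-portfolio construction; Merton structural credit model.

Key observation: a levered firm with one bullet debt due at 4.0317 years is the canonical structural-credit setup: equity is a call on the firm's assets struck at the face value.

framework: Merton structural credit model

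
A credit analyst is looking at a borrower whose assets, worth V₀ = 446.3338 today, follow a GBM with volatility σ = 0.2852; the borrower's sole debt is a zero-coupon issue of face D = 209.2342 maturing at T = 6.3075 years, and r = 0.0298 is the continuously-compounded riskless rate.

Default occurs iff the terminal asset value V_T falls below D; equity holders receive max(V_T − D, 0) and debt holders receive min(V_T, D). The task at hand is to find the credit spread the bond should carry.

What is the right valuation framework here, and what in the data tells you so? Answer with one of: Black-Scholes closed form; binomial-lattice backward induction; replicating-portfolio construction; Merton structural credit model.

Key observation: a levered firm with one bullet debt due at 6.3075 years is the canonical structural-credit setup: equity is a call on the firm's assets struck at the face value.

framework: Merton structural credit model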